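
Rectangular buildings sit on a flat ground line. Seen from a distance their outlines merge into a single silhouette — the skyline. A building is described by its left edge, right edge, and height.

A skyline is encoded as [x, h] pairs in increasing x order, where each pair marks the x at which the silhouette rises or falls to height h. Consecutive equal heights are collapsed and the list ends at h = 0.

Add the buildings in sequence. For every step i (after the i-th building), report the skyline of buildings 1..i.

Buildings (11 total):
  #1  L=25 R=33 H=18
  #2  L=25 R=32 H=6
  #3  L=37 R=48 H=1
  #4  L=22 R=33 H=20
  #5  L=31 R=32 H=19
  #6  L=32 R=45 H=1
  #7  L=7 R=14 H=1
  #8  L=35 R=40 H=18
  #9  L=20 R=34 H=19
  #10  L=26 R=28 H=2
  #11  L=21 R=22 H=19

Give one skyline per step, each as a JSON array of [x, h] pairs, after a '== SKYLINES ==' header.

== SKYLINES ==
[[25,18],[33,0]]
[[25,18],[33,0]]
[[25,18],[33,0],[37,1],[48,0]]
[[22,20],[33,0],[37,1],[48,0]]
[[22,20],[33,0],[37,1],[48,0]]
[[22,20],[33,1],[48,0]]
[[7,1],[14,0],[22,20],[33,1],[48,0]]
[[7,1],[14,0],[22,20],[33,1],[35,18],[40,1],[48,0]]
[[7,1],[14,0],[20,19],[22,20],[33,19],[34,1],[35,18],[40,1],[48,0]]
[[7,1],[14,0],[20,19],[22,20],[33,19],[34,1],[35,18],[40,1],[48,0]]
[[7,1],[14,0],[20,19],[22,20],[33,19],[34,1],[35,18],[40,1],[48,0]]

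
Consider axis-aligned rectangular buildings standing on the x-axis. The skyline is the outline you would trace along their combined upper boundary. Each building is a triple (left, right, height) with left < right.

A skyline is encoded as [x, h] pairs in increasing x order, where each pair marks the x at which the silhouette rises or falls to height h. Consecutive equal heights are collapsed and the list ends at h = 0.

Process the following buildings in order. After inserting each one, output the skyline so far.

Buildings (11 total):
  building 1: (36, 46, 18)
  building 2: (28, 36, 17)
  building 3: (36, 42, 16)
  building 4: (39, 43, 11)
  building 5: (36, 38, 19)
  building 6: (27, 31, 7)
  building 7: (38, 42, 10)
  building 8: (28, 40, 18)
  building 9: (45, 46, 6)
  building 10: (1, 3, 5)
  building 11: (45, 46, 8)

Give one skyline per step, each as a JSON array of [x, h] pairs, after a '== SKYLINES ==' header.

== SKYLINES ==
[[36,18],[46,0]]
[[28,17],[36,18],[46,0]]
[[28,17],[36,18],[46,0]]
[[28,17],[36,18],[46,0]]
[[28,17],[36,19],[38,18],[46,0]]
[[27,7],[28,17],[36,19],[38,18],[46,0]]
[[27,7],[28,17],[36,19],[38,18],[46,0]]
[[27,7],[28,18],[36,19],[38,18],[46,0]]
[[27,7],[28,18],[36,19],[38,18],[46,0]]
[[1,5],[3,0],[27,7],[28,18],[36,19],[38,18],[46,0]]
[[1,5],[3,0],[27,7],[28,18],[36,19],[38,18],[46,0]]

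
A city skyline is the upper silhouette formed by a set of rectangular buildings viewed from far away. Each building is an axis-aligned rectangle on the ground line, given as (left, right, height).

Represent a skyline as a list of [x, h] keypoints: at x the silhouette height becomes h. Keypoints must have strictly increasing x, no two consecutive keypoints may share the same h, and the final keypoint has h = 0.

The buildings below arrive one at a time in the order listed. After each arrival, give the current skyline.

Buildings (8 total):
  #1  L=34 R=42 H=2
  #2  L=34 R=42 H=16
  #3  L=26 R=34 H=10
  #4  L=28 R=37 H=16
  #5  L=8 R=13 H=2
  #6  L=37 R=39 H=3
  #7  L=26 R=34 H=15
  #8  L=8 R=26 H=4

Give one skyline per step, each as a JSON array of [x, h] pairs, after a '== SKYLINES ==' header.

== SKYLINES ==
[[34,2],[42,0]]
[[34,16],[42,0]]
[[26,10],[34,16],[42,0]]
[[26,10],[28,16],[42,0]]
[[8,2],[13,0],[26,10],[28,16],[42,0]]
[[8,2],[13,0],[26,10],[28,16],[42,0]]
[[8,2],[13,0],[26,15],[28,16],[42,0]]
[[8,4],[26,15],[28,16],[42,0]]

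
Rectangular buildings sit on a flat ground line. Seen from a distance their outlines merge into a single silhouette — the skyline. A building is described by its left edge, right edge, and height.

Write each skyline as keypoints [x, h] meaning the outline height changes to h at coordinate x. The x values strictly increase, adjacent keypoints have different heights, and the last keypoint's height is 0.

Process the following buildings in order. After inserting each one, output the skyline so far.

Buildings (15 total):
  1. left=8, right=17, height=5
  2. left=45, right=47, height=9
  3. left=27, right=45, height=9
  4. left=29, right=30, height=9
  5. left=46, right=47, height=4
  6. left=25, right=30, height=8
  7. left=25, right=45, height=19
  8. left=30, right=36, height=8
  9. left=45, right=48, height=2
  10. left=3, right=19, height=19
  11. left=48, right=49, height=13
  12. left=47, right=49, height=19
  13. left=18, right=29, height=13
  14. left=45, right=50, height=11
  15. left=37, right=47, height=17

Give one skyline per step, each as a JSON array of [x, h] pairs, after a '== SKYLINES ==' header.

== SKYLINES ==
[[8,5],[17,0]]
[[8,5],[17,0],[45,9],[47,0]]
[[8,5],[17,0],[27,9],[47,0]]
[[8,5],[17,0],[27,9],[47,0]]
[[8,5],[17,0],[27,9],[47,0]]
[[8,5],[17,0],[25,8],[27,9],[47,0]]
[[8,5],[17,0],[25,19],[45,9],[47,0]]
[[8,5],[17,0],[25,19],[45,9],[47,0]]
[[8,5],[17,0],[25,19],[45,9],[47,2],[48,0]]
[[3,19],[19,0],[25,19],[45,9],[47,2],[48,0]]
[[3,19],[19,0],[25,19],[45,9],[47,2],[48,13],[49,0]]
[[3,19],[19,0],[25,19],[45,9],[47,19],[49,0]]
[[3,19],[19,13],[25,19],[45,9],[47,19],[49,0]]
[[3,19],[19,13],[25,19],[45,11],[47,19],[49,11],[50,0]]
[[3,19],[19,13],[25,19],[45,17],[47,19],[49,11],[50,0]]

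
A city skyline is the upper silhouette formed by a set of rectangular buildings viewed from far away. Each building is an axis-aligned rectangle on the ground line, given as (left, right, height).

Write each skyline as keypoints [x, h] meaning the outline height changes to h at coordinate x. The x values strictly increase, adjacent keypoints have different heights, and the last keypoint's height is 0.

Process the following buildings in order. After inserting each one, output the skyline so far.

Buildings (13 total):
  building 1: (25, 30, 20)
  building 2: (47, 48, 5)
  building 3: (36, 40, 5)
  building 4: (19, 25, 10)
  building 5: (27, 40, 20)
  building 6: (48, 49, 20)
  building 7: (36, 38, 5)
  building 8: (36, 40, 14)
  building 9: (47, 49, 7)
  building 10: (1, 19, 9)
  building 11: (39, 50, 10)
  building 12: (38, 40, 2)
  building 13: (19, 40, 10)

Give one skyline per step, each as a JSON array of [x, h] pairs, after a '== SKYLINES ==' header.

== SKYLINES ==
[[25,20],[30,0]]
[[25,20],[30,0],[47,5],[48,0]]
[[25,20],[30,0],[36,5],[40,0],[47,5],[48,0]]
[[19,10],[25,20],[30,0],[36,5],[40,0],[47,5],[48,0]]
[[19,10],[25,20],[40,0],[47,5],[48,0]]
[[19,10],[25,20],[40,0],[47,5],[48,20],[49,0]]
[[19,10],[25,20],[40,0],[47,5],[48,20],[49,0]]
[[19,10],[25,20],[40,0],[47,5],[48,20],[49,0]]
[[19,10],[25,20],[40,0],[47,7],[48,20],[49,0]]
[[1,9],[19,10],[25,20],[40,0],[47,7],[48,20],[49,0]]
[[1,9],[19,10],[25,20],[40,10],[48,20],[49,10],[50,0]]
[[1,9],[19,10],[25,20],[40,10],[48,20],[49,10],[50,0]]
[[1,9],[19,10],[25,20],[40,10],[48,20],[49,10],[50,0]]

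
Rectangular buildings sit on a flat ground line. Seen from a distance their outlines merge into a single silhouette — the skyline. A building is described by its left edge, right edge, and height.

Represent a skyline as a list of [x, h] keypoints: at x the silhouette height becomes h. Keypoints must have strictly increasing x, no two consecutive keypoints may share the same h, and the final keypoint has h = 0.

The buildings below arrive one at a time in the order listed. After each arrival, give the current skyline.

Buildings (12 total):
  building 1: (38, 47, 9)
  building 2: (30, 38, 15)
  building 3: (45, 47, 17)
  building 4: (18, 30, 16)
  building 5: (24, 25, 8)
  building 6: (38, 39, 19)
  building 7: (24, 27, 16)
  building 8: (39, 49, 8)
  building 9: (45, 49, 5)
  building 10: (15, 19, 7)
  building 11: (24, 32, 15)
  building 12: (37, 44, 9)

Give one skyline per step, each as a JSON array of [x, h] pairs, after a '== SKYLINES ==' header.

== SKYLINES ==
[[38,9],[47,0]]
[[30,15],[38,9],[47,0]]
[[30,15],[38,9],[45,17],[47,0]]
[[18,16],[30,15],[38,9],[45,17],[47,0]]
[[18,16],[30,15],[38,9],[45,17],[47,0]]
[[18,16],[30,15],[38,19],[39,9],[45,17],[47,0]]
[[18,16],[30,15],[38,19],[39,9],[45,17],[47,0]]
[[18,16],[30,15],[38,19],[39,9],[45,17],[47,8],[49,0]]
[[18,16],[30,15],[38,19],[39,9],[45,17],[47,8],[49,0]]
[[15,7],[18,16],[30,15],[38,19],[39,9],[45,17],[47,8],[49,0]]
[[15,7],[18,16],[30,15],[38,19],[39,9],[45,17],[47,8],[49,0]]
[[15,7],[18,16],[30,15],[38,19],[39,9],[45,17],[47,8],[49,0]]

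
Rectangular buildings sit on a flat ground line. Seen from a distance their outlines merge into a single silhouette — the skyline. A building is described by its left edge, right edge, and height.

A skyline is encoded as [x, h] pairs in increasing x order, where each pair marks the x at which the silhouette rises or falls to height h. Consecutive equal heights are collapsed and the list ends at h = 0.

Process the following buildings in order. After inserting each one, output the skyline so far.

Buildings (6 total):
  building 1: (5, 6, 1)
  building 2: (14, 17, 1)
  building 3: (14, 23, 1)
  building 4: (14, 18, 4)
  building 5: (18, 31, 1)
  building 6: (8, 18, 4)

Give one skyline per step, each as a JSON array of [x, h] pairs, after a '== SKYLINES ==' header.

== SKYLINES ==
[[5,1],[6,0]]
[[5,1],[6,0],[14,1],[17,0]]
[[5,1],[6,0],[14,1],[23,0]]
[[5,1],[6,0],[14,4],[18,1],[23,0]]
[[5,1],[6,0],[14,4],[18,1],[31,0]]
[[5,1],[6,0],[8,4],[18,1],[31,0]]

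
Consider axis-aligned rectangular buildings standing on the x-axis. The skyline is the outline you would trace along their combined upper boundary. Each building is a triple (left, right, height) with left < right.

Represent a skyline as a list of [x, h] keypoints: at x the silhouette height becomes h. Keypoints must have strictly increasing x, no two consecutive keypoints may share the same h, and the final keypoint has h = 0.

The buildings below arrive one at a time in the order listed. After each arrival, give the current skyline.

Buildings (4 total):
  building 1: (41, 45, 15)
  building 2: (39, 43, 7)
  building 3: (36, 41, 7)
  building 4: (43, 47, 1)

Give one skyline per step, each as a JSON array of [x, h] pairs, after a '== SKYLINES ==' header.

== SKYLINES ==
[[41,15],[45,0]]
[[39,7],[41,15],[45,0]]
[[36,7],[41,15],[45,0]]
[[36,7],[41,15],[45,1],[47,0]]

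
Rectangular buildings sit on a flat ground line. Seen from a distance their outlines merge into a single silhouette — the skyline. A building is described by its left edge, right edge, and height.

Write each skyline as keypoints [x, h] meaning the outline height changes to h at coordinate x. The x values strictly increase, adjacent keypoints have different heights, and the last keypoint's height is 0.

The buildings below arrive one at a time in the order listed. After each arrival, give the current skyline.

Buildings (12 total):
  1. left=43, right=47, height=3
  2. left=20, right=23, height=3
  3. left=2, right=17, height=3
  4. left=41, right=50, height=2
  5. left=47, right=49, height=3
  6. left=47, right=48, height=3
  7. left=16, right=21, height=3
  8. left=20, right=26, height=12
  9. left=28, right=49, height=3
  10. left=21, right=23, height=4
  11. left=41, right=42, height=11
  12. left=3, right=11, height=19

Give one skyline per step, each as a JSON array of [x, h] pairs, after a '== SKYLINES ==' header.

== SKYLINES ==
[[43,3],[47,0]]
[[20,3],[23,0],[43,3],[47,0]]
[[2,3],[17,0],[20,3],[23,0],[43,3],[47,0]]
[[2,3],[17,0],[20,3],[23,0],[41,2],[43,3],[47,2],[50,0]]
[[2,3],[17,0],[20,3],[23,0],[41,2],[43,3],[49,2],[50,0]]
[[2,3],[17,0],[20,3],[23,0],[41,2],[43,3],[49,2],[50,0]]
[[2,3],[23,0],[41,2],[43,3],[49,2],[50,0]]
[[2,3],[20,12],[26,0],[41,2],[43,3],[49,2],[50,0]]
[[2,3],[20,12],[26,0],[28,3],[49,2],[50,0]]
[[2,3],[20,12],[26,0],[28,3],[49,2],[50,0]]
[[2,3],[20,12],[26,0],[28,3],[41,11],[42,3],[49,2],[50,0]]
[[2,3],[3,19],[11,3],[20,12],[26,0],[28,3],[41,11],[42,3],[49,2],[50,0]]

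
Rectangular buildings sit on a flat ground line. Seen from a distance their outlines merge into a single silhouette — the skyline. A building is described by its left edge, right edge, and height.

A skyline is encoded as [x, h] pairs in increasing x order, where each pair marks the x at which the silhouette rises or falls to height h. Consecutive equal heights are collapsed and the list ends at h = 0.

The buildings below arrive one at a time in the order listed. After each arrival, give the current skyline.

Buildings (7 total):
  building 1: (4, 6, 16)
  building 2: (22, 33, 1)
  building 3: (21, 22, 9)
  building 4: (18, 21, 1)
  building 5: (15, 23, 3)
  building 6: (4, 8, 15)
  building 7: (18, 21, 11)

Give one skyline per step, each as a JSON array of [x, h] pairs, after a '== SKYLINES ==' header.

== SKYLINES ==
[[4,16],[6,0]]
[[4,16],[6,0],[22,1],[33,0]]
[[4,16],[6,0],[21,9],[22,1],[33,0]]
[[4,16],[6,0],[18,1],[21,9],[22,1],[33,0]]
[[4,16],[6,0],[15,3],[21,9],[22,3],[23,1],[33,0]]
[[4,16],[6,15],[8,0],[15,3],[21,9],[22,3],[23,1],[33,0]]
[[4,16],[6,15],[8,0],[15,3],[18,11],[21,9],[22,3],[23,1],[33,0]]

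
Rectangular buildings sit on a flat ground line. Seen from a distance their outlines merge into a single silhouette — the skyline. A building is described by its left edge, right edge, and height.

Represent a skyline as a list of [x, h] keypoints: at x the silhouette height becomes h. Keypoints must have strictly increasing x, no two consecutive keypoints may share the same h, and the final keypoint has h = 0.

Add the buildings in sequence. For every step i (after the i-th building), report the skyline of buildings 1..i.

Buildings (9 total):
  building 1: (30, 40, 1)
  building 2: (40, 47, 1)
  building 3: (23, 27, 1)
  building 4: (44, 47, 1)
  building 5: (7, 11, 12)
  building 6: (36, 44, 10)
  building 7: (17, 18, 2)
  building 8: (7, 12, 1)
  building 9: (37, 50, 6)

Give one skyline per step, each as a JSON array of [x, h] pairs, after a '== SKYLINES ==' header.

== SKYLINES ==
[[30,1],[40,0]]
[[30,1],[47,0]]
[[23,1],[27,0],[30,1],[47,0]]
[[23,1],[27,0],[30,1],[47,0]]
[[7,12],[11,0],[23,1],[27,0],[30,1],[47,0]]
[[7,12],[11,0],[23,1],[27,0],[30,1],[36,10],[44,1],[47,0]]
[[7,12],[11,0],[17,2],[18,0],[23,1],[27,0],[30,1],[36,10],[44,1],[47,0]]
[[7,12],[11,1],[12,0],[17,2],[18,0],[23,1],[27,0],[30,1],[36,10],[44,1],[47,0]]
[[7,12],[11,1],[12,0],[17,2],[18,0],[23,1],[27,0],[30,1],[36,10],[44,6],[50,0]]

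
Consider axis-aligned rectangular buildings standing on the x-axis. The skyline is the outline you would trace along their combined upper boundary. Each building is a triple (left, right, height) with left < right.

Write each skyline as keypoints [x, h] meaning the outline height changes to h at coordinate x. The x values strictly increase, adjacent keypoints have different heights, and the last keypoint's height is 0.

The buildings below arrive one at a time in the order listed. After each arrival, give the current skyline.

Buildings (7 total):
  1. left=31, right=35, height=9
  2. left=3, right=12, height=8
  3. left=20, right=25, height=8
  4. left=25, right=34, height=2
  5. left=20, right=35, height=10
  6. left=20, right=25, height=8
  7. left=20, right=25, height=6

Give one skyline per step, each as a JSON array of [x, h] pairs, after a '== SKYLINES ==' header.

== SKYLINES ==
[[31,9],[35,0]]
[[3,8],[12,0],[31,9],[35,0]]
[[3,8],[12,0],[20,8],[25,0],[31,9],[35,0]]
[[3,8],[12,0],[20,8],[25,2],[31,9],[35,0]]
[[3,8],[12,0],[20,10],[35,0]]
[[3,8],[12,0],[20,10],[35,0]]
[[3,8],[12,0],[20,10],[35,0]]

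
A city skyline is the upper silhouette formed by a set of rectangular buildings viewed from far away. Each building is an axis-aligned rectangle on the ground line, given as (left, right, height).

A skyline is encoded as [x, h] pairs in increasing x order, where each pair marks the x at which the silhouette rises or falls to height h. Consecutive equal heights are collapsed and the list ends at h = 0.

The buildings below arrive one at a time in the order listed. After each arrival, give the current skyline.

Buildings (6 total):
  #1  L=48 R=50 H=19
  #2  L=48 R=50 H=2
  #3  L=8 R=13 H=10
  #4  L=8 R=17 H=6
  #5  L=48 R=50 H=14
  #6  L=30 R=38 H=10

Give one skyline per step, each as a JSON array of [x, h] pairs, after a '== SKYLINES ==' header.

== SKYLINES ==
[[48,19],[50,0]]
[[48,19],[50,0]]
[[8,10],[13,0],[48,19],[50,0]]
[[8,10],[13,6],[17,0],[48,19],[50,0]]
[[8,10],[13,6],[17,0],[48,19],[50,0]]
[[8,10],[13,6],[17,0],[30,10],[38,0],[48,19],[50,0]]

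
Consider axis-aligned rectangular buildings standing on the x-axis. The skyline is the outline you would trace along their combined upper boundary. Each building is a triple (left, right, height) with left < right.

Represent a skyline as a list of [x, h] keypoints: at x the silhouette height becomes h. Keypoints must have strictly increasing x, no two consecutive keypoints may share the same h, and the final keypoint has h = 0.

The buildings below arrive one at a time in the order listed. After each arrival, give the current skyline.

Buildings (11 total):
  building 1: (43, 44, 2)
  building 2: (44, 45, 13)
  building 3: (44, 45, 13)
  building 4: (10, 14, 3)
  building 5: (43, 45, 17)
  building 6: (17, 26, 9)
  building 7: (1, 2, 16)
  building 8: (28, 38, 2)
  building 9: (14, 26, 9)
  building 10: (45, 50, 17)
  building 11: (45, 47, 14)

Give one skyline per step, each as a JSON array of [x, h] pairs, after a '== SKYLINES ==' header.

== SKYLINES ==
[[43,2],[44,0]]
[[43,2],[44,13],[45,0]]
[[43,2],[44,13],[45,0]]
[[10,3],[14,0],[43,2],[44,13],[45,0]]
[[10,3],[14,0],[43,17],[45,0]]
[[10,3],[14,0],[17,9],[26,0],[43,17],[45,0]]
[[1,16],[2,0],[10,3],[14,0],[17,9],[26,0],[43,17],[45,0]]
[[1,16],[2,0],[10,3],[14,0],[17,9],[26,0],[28,2],[38,0],[43,17],[45,0]]
[[1,16],[2,0],[10,3],[14,9],[26,0],[28,2],[38,0],[43,17],[45,0]]
[[1,16],[2,0],[10,3],[14,9],[26,0],[28,2],[38,0],[43,17],[50,0]]
[[1,16],[2,0],[10,3],[14,9],[26,0],[28,2],[38,0],[43,17],[50,0]]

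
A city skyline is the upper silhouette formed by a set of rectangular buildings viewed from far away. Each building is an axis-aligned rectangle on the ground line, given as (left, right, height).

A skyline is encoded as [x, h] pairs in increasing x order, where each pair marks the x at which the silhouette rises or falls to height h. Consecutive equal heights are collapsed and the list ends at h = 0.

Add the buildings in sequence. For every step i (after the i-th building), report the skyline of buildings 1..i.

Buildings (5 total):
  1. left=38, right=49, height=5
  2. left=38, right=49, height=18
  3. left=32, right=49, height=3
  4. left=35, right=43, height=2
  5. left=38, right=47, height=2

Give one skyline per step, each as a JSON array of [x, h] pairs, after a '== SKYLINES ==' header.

== SKYLINES ==
[[38,5],[49,0]]
[[38,18],[49,0]]
[[32,3],[38,18],[49,0]]
[[32,3],[38,18],[49,0]]
[[32,3],[38,18],[49,0]]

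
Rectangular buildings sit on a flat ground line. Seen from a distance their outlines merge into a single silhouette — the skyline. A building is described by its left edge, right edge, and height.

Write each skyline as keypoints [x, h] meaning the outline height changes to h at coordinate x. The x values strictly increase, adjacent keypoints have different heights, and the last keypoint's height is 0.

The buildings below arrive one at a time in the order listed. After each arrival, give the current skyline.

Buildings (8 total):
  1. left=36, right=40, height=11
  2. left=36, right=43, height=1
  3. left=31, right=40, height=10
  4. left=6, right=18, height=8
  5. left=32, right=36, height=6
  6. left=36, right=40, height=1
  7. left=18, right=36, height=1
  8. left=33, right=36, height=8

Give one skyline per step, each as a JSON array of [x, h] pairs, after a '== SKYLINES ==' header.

== SKYLINES ==
[[36,11],[40,0]]
[[36,11],[40,1],[43,0]]
[[31,10],[36,11],[40,1],[43,0]]
[[6,8],[18,0],[31,10],[36,11],[40,1],[43,0]]
[[6,8],[18,0],[31,10],[36,11],[40,1],[43,0]]
[[6,8],[18,0],[31,10],[36,11],[40,1],[43,0]]
[[6,8],[18,1],[31,10],[36,11],[40,1],[43,0]]
[[6,8],[18,1],[31,10],[36,11],[40,1],[43,0]]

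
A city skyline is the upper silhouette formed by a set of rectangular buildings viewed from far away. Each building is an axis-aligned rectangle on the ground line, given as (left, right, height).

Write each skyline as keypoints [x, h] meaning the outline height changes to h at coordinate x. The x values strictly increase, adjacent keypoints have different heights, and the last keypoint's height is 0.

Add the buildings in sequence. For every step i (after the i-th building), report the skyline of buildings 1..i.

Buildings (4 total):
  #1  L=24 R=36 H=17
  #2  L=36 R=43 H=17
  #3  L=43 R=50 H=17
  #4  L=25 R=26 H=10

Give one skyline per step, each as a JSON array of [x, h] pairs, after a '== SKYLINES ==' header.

== SKYLINES ==
[[24,17],[36,0]]
[[24,17],[43,0]]
[[24,17],[50,0]]
[[24,17],[50,0]]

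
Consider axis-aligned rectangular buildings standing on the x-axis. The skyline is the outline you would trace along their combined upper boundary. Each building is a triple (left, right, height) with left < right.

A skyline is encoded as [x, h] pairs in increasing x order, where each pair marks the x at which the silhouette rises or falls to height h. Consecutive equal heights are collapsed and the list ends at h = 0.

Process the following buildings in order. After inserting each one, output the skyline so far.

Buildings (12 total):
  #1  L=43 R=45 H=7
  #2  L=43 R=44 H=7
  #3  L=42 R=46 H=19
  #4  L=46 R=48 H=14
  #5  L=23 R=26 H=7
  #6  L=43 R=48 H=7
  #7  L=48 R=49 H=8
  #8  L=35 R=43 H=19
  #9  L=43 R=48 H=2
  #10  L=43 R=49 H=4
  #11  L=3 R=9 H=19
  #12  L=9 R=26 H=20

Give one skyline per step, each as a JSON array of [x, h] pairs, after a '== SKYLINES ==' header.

== SKYLINES ==
[[43,7],[45,0]]
[[43,7],[45,0]]
[[42,19],[46,0]]
[[42,19],[46,14],[48,0]]
[[23,7],[26,0],[42,19],[46,14],[48,0]]
[[23,7],[26,0],[42,19],[46,14],[48,0]]
[[23,7],[26,0],[42,19],[46,14],[48,8],[49,0]]
[[23,7],[26,0],[35,19],[46,14],[48,8],[49,0]]
[[23,7],[26,0],[35,19],[46,14],[48,8],[49,0]]
[[23,7],[26,0],[35,19],[46,14],[48,8],[49,0]]
[[3,19],[9,0],[23,7],[26,0],[35,19],[46,14],[48,8],[49,0]]
[[3,19],[9,20],[26,0],[35,19],[46,14],[48,8],[49,0]]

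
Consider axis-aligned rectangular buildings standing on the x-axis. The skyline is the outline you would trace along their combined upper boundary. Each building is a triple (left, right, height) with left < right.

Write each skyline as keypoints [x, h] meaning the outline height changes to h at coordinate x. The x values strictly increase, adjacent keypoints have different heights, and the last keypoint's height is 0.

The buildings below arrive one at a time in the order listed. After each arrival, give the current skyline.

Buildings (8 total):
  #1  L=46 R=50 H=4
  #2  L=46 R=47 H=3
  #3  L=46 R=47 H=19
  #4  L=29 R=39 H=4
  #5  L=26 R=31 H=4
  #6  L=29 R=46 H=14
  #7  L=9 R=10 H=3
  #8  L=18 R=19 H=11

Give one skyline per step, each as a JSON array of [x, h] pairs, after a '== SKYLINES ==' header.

== SKYLINES ==
[[46,4],[50,0]]
[[46,4],[50,0]]
[[46,19],[47,4],[50,0]]
[[29,4],[39,0],[46,19],[47,4],[50,0]]
[[26,4],[39,0],[46,19],[47,4],[50,0]]
[[26,4],[29,14],[46,19],[47,4],[50,0]]
[[9,3],[10,0],[26,4],[29,14],[46,19],[47,4],[50,0]]
[[9,3],[10,0],[18,11],[19,0],[26,4],[29,14],[46,19],[47,4],[50,0]]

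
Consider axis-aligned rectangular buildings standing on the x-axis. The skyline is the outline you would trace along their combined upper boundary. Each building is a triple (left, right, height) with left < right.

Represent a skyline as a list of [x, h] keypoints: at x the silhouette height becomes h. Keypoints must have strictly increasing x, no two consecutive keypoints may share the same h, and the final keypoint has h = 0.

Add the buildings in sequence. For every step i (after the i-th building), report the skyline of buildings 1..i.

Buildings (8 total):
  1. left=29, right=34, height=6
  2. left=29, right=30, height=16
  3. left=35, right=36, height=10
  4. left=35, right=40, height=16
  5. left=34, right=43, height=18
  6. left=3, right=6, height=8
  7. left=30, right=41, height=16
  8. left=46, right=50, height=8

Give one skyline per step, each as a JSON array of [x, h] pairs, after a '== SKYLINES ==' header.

== SKYLINES ==
[[29,6],[34,0]]
[[29,16],[30,6],[34,0]]
[[29,16],[30,6],[34,0],[35,10],[36,0]]
[[29,16],[30,6],[34,0],[35,16],[40,0]]
[[29,16],[30,6],[34,18],[43,0]]
[[3,8],[6,0],[29,16],[30,6],[34,18],[43,0]]
[[3,8],[6,0],[29,16],[34,18],[43,0]]
[[3,8],[6,0],[29,16],[34,18],[43,0],[46,8],[50,0]]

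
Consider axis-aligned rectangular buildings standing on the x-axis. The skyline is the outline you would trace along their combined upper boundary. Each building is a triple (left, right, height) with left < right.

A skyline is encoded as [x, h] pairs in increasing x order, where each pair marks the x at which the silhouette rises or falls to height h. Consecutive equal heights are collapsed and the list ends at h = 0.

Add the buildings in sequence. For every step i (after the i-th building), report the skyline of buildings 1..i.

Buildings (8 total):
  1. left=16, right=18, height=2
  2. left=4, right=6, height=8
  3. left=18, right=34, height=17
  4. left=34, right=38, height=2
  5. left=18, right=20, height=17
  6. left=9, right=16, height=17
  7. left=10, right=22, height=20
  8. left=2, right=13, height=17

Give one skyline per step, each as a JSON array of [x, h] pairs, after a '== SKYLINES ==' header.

== SKYLINES ==
[[16,2],[18,0]]
[[4,8],[6,0],[16,2],[18,0]]
[[4,8],[6,0],[16,2],[18,17],[34,0]]
[[4,8],[6,0],[16,2],[18,17],[34,2],[38,0]]
[[4,8],[6,0],[16,2],[18,17],[34,2],[38,0]]
[[4,8],[6,0],[9,17],[16,2],[18,17],[34,2],[38,0]]
[[4,8],[6,0],[9,17],[10,20],[22,17],[34,2],[38,0]]
[[2,17],[10,20],[22,17],[34,2],[38,0]]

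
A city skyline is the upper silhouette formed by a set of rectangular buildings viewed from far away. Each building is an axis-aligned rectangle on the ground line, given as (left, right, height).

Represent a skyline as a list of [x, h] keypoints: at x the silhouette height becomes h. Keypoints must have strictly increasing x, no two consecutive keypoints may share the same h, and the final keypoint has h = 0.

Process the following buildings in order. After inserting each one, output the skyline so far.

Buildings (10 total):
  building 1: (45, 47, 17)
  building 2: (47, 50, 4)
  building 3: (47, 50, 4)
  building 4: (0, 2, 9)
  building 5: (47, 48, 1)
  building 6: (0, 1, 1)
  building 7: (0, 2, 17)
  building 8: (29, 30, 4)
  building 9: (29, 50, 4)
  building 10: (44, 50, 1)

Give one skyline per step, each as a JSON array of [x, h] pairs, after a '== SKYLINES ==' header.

== SKYLINES ==
[[45,17],[47,0]]
[[45,17],[47,4],[50,0]]
[[45,17],[47,4],[50,0]]
[[0,9],[2,0],[45,17],[47,4],[50,0]]
[[0,9],[2,0],[45,17],[47,4],[50,0]]
[[0,9],[2,0],[45,17],[47,4],[50,0]]
[[0,17],[2,0],[45,17],[47,4],[50,0]]
[[0,17],[2,0],[29,4],[30,0],[45,17],[47,4],[50,0]]
[[0,17],[2,0],[29,4],[45,17],[47,4],[50,0]]
[[0,17],[2,0],[29,4],[45,17],[47,4],[50,0]]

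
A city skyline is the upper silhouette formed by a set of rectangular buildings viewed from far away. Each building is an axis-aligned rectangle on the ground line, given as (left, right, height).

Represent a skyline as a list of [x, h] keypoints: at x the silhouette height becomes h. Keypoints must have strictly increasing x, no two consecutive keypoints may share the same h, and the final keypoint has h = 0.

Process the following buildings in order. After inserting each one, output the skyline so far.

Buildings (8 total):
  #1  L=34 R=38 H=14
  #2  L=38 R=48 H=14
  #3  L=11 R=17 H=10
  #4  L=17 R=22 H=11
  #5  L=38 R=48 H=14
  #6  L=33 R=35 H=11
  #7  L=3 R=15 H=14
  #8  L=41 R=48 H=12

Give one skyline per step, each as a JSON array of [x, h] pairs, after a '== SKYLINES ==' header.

== SKYLINES ==
[[34,14],[38,0]]
[[34,14],[48,0]]
[[11,10],[17,0],[34,14],[48,0]]
[[11,10],[17,11],[22,0],[34,14],[48,0]]
[[11,10],[17,11],[22,0],[34,14],[48,0]]
[[11,10],[17,11],[22,0],[33,11],[34,14],[48,0]]
[[3,14],[15,10],[17,11],[22,0],[33,11],[34,14],[48,0]]
[[3,14],[15,10],[17,11],[22,0],[33,11],[34,14],[48,0]]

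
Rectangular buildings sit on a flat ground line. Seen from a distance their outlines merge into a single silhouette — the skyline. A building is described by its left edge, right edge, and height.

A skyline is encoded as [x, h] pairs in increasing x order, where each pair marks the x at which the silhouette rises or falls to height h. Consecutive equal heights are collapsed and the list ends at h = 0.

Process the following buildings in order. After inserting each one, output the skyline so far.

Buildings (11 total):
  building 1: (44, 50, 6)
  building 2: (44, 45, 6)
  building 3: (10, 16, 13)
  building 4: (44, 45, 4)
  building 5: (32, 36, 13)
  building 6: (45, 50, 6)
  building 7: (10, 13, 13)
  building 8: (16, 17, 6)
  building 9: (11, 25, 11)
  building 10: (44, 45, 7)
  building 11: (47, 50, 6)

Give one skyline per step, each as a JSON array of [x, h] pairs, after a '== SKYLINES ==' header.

== SKYLINES ==
[[44,6],[50,0]]
[[44,6],[50,0]]
[[10,13],[16,0],[44,6],[50,0]]
[[10,13],[16,0],[44,6],[50,0]]
[[10,13],[16,0],[32,13],[36,0],[44,6],[50,0]]
[[10,13],[16,0],[32,13],[36,0],[44,6],[50,0]]
[[10,13],[16,0],[32,13],[36,0],[44,6],[50,0]]
[[10,13],[16,6],[17,0],[32,13],[36,0],[44,6],[50,0]]
[[10,13],[16,11],[25,0],[32,13],[36,0],[44,6],[50,0]]
[[10,13],[16,11],[25,0],[32,13],[36,0],[44,7],[45,6],[50,0]]
[[10,13],[16,11],[25,0],[32,13],[36,0],[44,7],[45,6],[50,0]]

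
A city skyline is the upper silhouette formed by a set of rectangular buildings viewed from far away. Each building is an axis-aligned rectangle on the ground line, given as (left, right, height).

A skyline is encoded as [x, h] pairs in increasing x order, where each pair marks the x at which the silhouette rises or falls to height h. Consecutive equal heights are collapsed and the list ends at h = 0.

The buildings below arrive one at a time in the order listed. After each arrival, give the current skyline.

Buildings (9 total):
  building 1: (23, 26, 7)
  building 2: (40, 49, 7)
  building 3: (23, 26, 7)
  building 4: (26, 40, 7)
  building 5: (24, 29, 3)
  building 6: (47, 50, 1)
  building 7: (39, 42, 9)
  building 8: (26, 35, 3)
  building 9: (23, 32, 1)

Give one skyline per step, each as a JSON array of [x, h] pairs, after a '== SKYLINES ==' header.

== SKYLINES ==
[[23,7],[26,0]]
[[23,7],[26,0],[40,7],[49,0]]
[[23,7],[26,0],[40,7],[49,0]]
[[23,7],[49,0]]
[[23,7],[49,0]]
[[23,7],[49,1],[50,0]]
[[23,7],[39,9],[42,7],[49,1],[50,0]]
[[23,7],[39,9],[42,7],[49,1],[50,0]]
[[23,7],[39,9],[42,7],[49,1],[50,0]]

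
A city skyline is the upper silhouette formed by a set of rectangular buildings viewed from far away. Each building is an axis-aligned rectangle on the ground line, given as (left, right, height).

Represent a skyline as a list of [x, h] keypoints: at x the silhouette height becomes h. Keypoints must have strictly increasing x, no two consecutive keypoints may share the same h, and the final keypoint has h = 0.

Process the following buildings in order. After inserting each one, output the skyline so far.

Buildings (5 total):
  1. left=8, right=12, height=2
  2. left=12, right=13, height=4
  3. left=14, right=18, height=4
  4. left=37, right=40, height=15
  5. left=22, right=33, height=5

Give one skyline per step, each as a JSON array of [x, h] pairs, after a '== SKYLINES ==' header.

== SKYLINES ==
[[8,2],[12,0]]
[[8,2],[12,4],[13,0]]
[[8,2],[12,4],[13,0],[14,4],[18,0]]
[[8,2],[12,4],[13,0],[14,4],[18,0],[37,15],[40,0]]
[[8,2],[12,4],[13,0],[14,4],[18,0],[22,5],[33,0],[37,15],[40,0]]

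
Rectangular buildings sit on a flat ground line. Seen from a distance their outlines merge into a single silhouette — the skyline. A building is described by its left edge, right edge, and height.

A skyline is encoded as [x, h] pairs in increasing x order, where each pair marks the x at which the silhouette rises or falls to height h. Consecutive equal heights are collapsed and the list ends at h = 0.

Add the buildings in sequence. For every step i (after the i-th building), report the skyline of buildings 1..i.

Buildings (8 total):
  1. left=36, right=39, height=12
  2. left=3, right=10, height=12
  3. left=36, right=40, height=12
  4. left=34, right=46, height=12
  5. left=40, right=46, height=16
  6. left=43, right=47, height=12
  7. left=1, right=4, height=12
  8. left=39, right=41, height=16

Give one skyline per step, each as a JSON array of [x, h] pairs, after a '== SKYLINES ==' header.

== SKYLINES ==
[[36,12],[39,0]]
[[3,12],[10,0],[36,12],[39,0]]
[[3,12],[10,0],[36,12],[40,0]]
[[3,12],[10,0],[34,12],[46,0]]
[[3,12],[10,0],[34,12],[40,16],[46,0]]
[[3,12],[10,0],[34,12],[40,16],[46,12],[47,0]]
[[1,12],[10,0],[34,12],[40,16],[46,12],[47,0]]
[[1,12],[10,0],[34,12],[39,16],[46,12],[47,0]]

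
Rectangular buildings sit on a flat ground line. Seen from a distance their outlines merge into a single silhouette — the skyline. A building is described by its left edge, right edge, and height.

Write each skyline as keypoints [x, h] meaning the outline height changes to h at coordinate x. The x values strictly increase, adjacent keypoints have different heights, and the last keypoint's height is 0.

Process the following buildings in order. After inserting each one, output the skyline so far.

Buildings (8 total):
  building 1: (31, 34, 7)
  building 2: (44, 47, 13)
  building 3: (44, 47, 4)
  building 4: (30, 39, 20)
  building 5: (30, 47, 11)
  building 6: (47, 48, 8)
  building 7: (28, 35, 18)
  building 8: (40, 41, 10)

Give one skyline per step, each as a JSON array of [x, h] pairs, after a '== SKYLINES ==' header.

== SKYLINES ==
[[31,7],[34,0]]
[[31,7],[34,0],[44,13],[47,0]]
[[31,7],[34,0],[44,13],[47,0]]
[[30,20],[39,0],[44,13],[47,0]]
[[30,20],[39,11],[44,13],[47,0]]
[[30,20],[39,11],[44,13],[47,8],[48,0]]
[[28,18],[30,20],[39,11],[44,13],[47,8],[48,0]]
[[28,18],[30,20],[39,11],[44,13],[47,8],[48,0]]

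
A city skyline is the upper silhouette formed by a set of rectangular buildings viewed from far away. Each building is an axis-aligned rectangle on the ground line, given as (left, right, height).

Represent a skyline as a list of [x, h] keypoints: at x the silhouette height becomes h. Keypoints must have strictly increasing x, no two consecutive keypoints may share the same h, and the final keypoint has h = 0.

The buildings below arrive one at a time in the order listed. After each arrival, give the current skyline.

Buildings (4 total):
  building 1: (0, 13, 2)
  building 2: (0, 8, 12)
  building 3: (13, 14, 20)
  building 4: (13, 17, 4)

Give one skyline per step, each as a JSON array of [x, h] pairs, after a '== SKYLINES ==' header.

== SKYLINES ==
[[0,2],[13,0]]
[[0,12],[8,2],[13,0]]
[[0,12],[8,2],[13,20],[14,0]]
[[0,12],[8,2],[13,20],[14,4],[17,0]]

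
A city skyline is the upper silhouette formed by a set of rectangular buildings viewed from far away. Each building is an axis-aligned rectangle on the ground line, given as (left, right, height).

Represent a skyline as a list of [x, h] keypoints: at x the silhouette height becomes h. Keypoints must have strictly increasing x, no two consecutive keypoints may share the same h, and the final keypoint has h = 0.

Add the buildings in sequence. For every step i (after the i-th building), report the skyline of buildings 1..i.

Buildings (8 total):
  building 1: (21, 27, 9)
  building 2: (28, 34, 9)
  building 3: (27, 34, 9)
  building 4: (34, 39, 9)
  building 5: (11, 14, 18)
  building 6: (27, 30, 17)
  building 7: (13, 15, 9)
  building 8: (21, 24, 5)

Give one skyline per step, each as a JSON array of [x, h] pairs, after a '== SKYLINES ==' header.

== SKYLINES ==
[[21,9],[27,0]]
[[21,9],[27,0],[28,9],[34,0]]
[[21,9],[34,0]]
[[21,9],[39,0]]
[[11,18],[14,0],[21,9],[39,0]]
[[11,18],[14,0],[21,9],[27,17],[30,9],[39,0]]
[[11,18],[14,9],[15,0],[21,9],[27,17],[30,9],[39,0]]
[[11,18],[14,9],[15,0],[21,9],[27,17],[30,9],[39,0]]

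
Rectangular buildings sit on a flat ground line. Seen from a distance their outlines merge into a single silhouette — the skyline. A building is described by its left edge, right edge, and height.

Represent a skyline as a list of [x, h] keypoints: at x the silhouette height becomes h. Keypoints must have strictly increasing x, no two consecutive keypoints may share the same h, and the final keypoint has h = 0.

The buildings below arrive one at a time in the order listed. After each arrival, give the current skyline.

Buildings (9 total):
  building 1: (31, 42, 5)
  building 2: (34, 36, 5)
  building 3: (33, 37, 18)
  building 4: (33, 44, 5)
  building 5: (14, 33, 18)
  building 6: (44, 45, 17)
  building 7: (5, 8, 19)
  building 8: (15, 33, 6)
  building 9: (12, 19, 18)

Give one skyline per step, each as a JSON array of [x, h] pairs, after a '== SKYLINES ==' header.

== SKYLINES ==
[[31,5],[42,0]]
[[31,5],[42,0]]
[[31,5],[33,18],[37,5],[42,0]]
[[31,5],[33,18],[37,5],[44,0]]
[[14,18],[37,5],[44,0]]
[[14,18],[37,5],[44,17],[45,0]]
[[5,19],[8,0],[14,18],[37,5],[44,17],[45,0]]
[[5,19],[8,0],[14,18],[37,5],[44,17],[45,0]]
[[5,19],[8,0],[12,18],[37,5],[44,17],[45,0]]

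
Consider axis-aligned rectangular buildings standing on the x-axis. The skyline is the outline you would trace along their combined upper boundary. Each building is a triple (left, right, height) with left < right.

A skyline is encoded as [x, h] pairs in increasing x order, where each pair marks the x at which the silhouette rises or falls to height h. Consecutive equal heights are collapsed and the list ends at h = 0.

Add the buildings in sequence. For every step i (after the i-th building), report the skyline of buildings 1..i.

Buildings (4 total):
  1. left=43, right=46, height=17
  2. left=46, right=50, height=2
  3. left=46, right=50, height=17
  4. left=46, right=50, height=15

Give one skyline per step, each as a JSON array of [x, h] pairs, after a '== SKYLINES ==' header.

== SKYLINES ==
[[43,17],[46,0]]
[[43,17],[46,2],[50,0]]
[[43,17],[50,0]]
[[43,17],[50,0]]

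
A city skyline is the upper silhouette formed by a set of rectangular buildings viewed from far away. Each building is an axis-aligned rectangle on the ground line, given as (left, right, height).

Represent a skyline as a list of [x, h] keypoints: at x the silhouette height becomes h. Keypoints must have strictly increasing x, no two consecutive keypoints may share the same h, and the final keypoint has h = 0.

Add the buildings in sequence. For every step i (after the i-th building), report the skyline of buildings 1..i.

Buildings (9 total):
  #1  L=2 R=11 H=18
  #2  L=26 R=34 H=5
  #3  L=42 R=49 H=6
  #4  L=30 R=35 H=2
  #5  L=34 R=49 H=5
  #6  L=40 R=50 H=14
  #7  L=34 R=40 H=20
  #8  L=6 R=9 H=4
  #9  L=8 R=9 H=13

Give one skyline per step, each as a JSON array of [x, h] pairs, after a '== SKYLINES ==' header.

== SKYLINES ==
[[2,18],[11,0]]
[[2,18],[11,0],[26,5],[34,0]]
[[2,18],[11,0],[26,5],[34,0],[42,6],[49,0]]
[[2,18],[11,0],[26,5],[34,2],[35,0],[42,6],[49,0]]
[[2,18],[11,0],[26,5],[42,6],[49,0]]
[[2,18],[11,0],[26,5],[40,14],[50,0]]
[[2,18],[11,0],[26,5],[34,20],[40,14],[50,0]]
[[2,18],[11,0],[26,5],[34,20],[40,14],[50,0]]
[[2,18],[11,0],[26,5],[34,20],[40,14],[50,0]]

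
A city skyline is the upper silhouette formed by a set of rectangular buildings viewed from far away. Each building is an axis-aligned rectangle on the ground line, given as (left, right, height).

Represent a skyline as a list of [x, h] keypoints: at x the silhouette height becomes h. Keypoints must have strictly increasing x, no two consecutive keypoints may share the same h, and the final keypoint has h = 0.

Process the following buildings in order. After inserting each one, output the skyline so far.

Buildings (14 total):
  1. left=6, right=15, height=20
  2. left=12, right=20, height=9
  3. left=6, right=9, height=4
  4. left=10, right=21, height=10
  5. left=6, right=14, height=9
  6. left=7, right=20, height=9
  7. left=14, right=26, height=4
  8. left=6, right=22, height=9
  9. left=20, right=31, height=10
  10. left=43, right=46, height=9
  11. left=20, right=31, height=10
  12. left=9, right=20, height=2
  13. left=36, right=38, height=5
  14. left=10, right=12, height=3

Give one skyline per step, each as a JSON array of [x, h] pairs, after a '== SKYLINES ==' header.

== SKYLINES ==
[[6,20],[15,0]]
[[6,20],[15,9],[20,0]]
[[6,20],[15,9],[20,0]]
[[6,20],[15,10],[21,0]]
[[6,20],[15,10],[21,0]]
[[6,20],[15,10],[21,0]]
[[6,20],[15,10],[21,4],[26,0]]
[[6,20],[15,10],[21,9],[22,4],[26,0]]
[[6,20],[15,10],[31,0]]
[[6,20],[15,10],[31,0],[43,9],[46,0]]
[[6,20],[15,10],[31,0],[43,9],[46,0]]
[[6,20],[15,10],[31,0],[43,9],[46,0]]
[[6,20],[15,10],[31,0],[36,5],[38,0],[43,9],[46,0]]
[[6,20],[15,10],[31,0],[36,5],[38,0],[43,9],[46,0]]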